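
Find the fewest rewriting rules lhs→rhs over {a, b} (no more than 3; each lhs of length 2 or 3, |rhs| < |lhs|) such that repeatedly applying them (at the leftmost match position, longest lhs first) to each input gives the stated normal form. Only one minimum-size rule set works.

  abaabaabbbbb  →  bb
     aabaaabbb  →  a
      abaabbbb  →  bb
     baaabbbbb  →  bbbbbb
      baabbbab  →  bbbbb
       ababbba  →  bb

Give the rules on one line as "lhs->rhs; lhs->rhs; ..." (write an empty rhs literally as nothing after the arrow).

  | abaabaabbbbb => aabaabbbbb => aaabbbbb => aabbbb => abbb => bb
  | aabaaabbb => aaaabbb => aaabb => aab => a
  | abaabbbb => aabbbb => abbb => bb
  | baaabbbbb => baabbbbb => babbbbb => bbbbbb

ab->; ba->b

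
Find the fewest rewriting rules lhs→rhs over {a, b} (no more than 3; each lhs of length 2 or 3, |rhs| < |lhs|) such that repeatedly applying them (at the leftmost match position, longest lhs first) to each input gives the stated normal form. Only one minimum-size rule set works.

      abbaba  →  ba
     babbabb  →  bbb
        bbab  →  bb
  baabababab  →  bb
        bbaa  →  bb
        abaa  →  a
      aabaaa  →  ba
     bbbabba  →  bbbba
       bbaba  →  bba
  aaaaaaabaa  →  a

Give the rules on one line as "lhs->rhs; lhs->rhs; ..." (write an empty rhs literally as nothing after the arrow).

  | abbaba => ababa => aaba => ba
  | babbabb => bbabb => bbb
  | bbab => bb
  | baabababab => bbababab => bbabab => bbab => bb

aa->; ab->a; bab->b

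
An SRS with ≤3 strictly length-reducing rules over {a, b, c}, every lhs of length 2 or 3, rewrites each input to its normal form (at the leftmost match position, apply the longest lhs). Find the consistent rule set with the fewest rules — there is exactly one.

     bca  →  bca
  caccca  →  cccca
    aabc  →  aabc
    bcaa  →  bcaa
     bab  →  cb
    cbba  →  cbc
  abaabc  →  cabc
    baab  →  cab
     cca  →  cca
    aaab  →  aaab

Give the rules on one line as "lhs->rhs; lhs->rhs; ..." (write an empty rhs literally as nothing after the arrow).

ac->c; ba->c

  | bca
  | caccca => cccca
  | aabc
  | bcaa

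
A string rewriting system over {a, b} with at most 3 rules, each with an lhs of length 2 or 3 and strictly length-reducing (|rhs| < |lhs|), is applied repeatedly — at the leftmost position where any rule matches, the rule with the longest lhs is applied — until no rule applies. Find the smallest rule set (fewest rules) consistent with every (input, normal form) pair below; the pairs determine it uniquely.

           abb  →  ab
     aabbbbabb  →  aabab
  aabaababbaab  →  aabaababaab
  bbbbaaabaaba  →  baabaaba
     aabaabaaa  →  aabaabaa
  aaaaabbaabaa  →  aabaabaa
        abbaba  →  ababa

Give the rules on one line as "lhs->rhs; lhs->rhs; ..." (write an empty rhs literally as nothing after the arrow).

aaa->aa; bb->b

  | abb => ab
  | aabbbbabb => aabbbabb => aabbabb => aababb => aabab
  | aabaababbaab => aabaababaab
  | bbbbaaabaaba => bbbaaabaaba => bbaaabaaba => baaabaaba => baabaaba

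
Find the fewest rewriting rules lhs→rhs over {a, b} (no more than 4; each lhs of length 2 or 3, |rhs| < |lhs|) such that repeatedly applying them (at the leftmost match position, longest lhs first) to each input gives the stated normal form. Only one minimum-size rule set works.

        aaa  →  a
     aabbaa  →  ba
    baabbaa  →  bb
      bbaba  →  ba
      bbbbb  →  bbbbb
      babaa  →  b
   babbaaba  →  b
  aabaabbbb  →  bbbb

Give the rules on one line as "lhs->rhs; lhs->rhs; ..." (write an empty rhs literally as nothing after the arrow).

  | aaa => aa => a
  | aabbaa => abbaa => baa => ba
  | baabbaa => babbaa => bbaa => aba => bb
  | bbaba => abba => ba

aa->a; ab->; aba->bb; bba->ab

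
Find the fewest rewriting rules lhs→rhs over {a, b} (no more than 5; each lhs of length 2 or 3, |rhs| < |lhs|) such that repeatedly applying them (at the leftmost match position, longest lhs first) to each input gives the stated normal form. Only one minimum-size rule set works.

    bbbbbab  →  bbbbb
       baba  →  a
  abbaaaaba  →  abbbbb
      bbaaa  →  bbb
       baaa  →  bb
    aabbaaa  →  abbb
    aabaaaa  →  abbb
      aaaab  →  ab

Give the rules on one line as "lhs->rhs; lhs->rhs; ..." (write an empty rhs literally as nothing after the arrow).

aa->a; ba->b; baa->bb; bab->aa

  | bbbbbab => bbbbaa => bbbbb
  | baba => aaa => aa => a
  | abbaaaaba => abbbaaba => abbbbba => abbbbb
  | bbaaa => bbba => bbb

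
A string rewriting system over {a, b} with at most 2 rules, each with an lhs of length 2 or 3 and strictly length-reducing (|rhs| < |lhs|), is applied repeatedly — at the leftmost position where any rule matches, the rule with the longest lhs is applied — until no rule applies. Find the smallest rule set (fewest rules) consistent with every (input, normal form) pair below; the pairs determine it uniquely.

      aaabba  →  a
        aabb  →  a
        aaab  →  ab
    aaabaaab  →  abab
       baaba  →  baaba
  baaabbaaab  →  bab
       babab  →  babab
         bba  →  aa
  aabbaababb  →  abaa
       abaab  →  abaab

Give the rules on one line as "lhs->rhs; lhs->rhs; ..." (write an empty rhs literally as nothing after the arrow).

aaa->a; bb->a

  | aaabba => abba => aaa => a
  | aabb => aaa => a
  | aaab => ab
  | aaabaaab => abaaab => abab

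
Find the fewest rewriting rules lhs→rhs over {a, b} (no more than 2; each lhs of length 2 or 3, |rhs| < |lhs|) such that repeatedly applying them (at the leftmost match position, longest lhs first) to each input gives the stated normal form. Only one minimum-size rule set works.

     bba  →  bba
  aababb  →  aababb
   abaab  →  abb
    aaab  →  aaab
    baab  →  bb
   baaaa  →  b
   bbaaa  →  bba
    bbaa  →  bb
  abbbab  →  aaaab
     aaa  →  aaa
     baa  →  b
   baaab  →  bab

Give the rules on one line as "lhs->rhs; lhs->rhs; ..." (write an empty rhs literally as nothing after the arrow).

  | bba
  | aababb
  | abaab => abb
  | aaab

baa->b; bbb->aa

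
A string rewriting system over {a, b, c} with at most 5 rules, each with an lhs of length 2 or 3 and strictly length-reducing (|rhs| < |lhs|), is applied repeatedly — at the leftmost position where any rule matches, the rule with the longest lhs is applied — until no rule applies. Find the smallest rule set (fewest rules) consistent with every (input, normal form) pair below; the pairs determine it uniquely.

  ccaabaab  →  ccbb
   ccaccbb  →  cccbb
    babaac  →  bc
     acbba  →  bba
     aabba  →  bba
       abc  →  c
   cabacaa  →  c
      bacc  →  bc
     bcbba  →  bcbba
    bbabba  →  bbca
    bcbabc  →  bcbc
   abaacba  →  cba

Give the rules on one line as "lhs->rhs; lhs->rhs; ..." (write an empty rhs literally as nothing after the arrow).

aa->; ab->; abb->c; ac->

  | ccaabaab => ccbaab => ccbb
  | ccaccbb => cccbb
  | babaac => baac => bc
  | acbba => bba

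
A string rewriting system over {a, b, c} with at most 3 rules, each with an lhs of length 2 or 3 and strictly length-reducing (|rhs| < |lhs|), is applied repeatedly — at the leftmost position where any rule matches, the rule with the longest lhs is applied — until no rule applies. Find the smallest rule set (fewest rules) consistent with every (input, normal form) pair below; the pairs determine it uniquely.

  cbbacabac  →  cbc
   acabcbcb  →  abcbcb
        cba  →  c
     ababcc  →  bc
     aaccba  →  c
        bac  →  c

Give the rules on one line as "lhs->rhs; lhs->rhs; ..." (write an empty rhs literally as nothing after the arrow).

  | cbbacabac => cbccabac => cbcabac => cbcacc => cbcc => cbc
  | acabcbcb => abcbcb
  | cba => cc => c
  | ababcc => acbcc => bcc => bc

ac->; ba->c; cc->c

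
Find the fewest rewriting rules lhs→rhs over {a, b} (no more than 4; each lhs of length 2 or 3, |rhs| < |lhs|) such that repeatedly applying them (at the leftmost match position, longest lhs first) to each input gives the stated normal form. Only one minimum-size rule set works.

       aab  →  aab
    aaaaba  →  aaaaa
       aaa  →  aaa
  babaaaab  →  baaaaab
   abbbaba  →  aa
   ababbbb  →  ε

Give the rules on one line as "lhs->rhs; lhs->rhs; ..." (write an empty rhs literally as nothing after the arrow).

  | aab
  | aaaaba => aaaaa
  | aaa
  | babaaaab => baaaaab

aba->aa; abb->b; bb->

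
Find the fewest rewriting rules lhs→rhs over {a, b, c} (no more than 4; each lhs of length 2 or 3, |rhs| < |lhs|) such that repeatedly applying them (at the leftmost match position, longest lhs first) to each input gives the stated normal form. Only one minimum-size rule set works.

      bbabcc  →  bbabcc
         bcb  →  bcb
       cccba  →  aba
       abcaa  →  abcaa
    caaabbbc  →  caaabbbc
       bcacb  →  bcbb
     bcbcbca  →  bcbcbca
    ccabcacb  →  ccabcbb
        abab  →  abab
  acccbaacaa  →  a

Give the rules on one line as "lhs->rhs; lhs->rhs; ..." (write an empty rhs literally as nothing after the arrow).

  | bbabcc
  | bcb
  | cccba => aba
  | abcaa

ac->b; baa->; ccc->a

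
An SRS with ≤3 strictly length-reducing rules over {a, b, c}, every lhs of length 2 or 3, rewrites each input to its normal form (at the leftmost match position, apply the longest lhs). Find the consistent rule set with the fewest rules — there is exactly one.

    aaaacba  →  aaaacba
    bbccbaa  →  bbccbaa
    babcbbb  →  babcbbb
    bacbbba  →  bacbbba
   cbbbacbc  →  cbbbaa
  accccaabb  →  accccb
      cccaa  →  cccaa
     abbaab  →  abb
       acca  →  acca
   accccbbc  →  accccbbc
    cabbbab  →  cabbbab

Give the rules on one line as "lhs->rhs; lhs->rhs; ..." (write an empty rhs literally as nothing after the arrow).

aab->; cbc->a

  | aaaacba
  | bbccbaa
  | babcbbb
  | bacbbba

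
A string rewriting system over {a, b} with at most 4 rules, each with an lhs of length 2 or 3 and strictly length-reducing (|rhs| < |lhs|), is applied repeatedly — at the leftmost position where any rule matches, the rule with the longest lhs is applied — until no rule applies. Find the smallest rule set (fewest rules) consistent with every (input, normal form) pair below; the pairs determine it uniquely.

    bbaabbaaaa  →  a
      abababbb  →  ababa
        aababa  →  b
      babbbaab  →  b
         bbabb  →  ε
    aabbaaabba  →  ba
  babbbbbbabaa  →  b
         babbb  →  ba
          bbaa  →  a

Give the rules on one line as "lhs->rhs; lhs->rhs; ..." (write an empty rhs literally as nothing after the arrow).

  | bbaabbaaaa => aaabbaaaa => bbbbaaaa => baaaa => bbba => a
  | abababbb => ababa
  | aababa => bbaba => aaba => bba => aa => b
  | babbbaab => baaab => bbbb => b

aa->b; aaa->bb; bb->a; bbb->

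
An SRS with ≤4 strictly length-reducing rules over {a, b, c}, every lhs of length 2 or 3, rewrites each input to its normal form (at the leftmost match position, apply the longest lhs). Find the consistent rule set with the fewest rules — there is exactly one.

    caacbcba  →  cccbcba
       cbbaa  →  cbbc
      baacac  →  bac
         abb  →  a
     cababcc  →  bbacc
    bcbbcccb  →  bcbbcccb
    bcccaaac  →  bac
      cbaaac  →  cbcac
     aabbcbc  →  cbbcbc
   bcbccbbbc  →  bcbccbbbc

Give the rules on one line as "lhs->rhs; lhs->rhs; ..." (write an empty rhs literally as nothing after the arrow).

aa->c; ab->a; cab->bb; cca->a

  | caacbcba => cccbcba
  | cbbaa => cbbc
  | baacac => bccac => bac
  | abb => ab => a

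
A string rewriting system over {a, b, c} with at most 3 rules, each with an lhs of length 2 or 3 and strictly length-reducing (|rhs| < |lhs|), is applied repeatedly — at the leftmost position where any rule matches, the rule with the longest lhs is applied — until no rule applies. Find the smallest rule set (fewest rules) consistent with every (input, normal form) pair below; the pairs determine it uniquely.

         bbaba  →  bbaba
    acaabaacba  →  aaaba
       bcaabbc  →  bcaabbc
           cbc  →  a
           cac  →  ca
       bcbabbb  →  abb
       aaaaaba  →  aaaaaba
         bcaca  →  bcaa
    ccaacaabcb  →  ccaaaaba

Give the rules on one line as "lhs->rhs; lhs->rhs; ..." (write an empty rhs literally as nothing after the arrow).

  | bbaba
  | acaabaacba => aaabaacba => aaaccba => aaacba => aaaba
  | bcaabbc
  | cbc => ac => a

ac->a; baa->c; cb->a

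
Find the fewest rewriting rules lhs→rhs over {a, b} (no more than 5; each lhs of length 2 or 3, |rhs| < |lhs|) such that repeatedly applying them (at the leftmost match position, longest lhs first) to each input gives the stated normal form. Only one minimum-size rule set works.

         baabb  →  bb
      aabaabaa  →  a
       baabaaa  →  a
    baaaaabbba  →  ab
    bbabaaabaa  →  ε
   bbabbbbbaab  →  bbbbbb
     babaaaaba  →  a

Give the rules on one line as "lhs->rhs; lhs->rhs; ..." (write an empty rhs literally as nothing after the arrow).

aa->a; aab->a; ba->; baa->

  | baabb => bb
  | aabaabaa => aaabaa => aabaa => aaa => aa => a
  | baabaaa => baaa => a
  | baaaaabbba => aaabbba => aabbba => abba => ab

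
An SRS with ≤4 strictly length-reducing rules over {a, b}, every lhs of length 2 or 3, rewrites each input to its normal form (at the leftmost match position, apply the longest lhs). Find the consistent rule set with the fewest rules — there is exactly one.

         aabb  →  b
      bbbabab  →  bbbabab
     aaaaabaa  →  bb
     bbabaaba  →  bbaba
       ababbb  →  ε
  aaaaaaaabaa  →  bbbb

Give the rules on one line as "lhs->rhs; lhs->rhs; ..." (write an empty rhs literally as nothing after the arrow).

  | aabb => b
  | bbbabab
  | aaaaabaa => baaabaa => bbabaa => bbabb => bb
  | bbabaaba => bbaba

aa->b; aab->; abb->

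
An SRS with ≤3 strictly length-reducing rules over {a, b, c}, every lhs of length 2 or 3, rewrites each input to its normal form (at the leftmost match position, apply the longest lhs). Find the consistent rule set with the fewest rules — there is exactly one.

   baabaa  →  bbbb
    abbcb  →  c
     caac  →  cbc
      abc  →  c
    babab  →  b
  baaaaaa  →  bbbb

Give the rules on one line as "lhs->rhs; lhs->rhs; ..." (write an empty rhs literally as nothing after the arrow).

  | baabaa => bbbaa => bbbb
  | abbcb => bcb => c
  | caac => cbc
  | abc => c

aa->b; ab->; bcb->c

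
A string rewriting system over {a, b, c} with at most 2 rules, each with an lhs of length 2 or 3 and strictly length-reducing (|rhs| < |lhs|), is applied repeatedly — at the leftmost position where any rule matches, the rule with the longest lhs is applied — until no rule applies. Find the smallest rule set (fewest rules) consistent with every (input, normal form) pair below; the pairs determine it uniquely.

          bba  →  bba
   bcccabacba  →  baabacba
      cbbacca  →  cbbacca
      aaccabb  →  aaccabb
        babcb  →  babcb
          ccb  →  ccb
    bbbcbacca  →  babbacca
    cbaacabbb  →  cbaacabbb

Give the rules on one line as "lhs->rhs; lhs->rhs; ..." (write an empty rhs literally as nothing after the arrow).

bbc->ab; ccc->a

  | bba
  | bcccabacba => baabacba
  | cbbacca
  | aaccabb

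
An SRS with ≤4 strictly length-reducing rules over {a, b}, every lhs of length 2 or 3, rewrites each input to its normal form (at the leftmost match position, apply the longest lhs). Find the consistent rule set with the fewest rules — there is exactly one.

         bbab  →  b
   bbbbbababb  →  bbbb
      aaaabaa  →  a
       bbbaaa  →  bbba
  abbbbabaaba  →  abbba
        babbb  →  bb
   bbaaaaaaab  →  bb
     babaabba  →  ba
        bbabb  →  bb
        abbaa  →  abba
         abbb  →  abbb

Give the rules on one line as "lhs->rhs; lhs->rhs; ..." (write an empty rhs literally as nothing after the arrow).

aa->a; aab->; bab->

  | bbab => b
  | bbbbbababb => bbbbabb => bbbb
  | aaaabaa => aaabaa => aabaa => aa => a
  | bbbaaa => bbbaa => bbba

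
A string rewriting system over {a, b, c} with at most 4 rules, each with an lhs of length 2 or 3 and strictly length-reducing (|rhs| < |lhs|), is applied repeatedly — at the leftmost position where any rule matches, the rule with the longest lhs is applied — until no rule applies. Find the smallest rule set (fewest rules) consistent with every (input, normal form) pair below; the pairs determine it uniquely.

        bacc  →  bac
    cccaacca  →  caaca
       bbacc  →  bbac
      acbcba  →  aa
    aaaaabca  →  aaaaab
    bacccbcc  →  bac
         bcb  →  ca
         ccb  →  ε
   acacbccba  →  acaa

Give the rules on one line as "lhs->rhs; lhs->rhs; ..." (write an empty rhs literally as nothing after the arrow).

  | bacc => bac
  | cccaacca => ccaacca => caacca => caaca
  | bbacc => bbac
  | acbcba => acba => aa

bca->b; bcb->ca; cb->; cc->c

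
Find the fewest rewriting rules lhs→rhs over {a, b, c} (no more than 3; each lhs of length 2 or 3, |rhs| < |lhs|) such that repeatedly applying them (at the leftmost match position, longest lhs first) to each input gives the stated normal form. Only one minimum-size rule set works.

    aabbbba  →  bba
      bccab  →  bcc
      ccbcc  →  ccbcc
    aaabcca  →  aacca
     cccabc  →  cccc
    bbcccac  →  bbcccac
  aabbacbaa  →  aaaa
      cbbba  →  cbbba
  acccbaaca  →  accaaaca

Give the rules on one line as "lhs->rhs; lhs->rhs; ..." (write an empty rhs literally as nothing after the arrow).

  | aabbbba => abbba => bba
  | bccab => bcc
  | ccbcc
  | aaabcca => aacca

ab->; cba->aa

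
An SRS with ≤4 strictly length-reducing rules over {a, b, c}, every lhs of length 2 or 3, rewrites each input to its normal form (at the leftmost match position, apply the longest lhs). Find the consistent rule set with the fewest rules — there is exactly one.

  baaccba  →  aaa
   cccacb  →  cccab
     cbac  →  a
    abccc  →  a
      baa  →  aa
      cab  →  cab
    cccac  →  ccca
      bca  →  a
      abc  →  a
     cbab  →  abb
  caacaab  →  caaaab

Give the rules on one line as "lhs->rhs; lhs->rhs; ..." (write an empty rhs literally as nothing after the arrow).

  | baaccba => aaccba => aacba => aaba => aaa
  | cccacb => cccab
  | cbac => abc => a
  | abccc => acc => ac => a

ac->a; ba->a; bc->; cba->ab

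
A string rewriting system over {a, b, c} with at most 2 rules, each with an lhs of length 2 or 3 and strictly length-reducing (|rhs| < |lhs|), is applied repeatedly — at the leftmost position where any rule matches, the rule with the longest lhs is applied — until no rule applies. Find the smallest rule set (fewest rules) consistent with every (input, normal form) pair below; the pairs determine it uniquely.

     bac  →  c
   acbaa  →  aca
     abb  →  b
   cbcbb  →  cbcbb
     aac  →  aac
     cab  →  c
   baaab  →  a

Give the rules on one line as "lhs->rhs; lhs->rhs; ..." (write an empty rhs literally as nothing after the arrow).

ab->; ba->

  | bac => c
  | acbaa => aca
  | abb => b
  | cbcbb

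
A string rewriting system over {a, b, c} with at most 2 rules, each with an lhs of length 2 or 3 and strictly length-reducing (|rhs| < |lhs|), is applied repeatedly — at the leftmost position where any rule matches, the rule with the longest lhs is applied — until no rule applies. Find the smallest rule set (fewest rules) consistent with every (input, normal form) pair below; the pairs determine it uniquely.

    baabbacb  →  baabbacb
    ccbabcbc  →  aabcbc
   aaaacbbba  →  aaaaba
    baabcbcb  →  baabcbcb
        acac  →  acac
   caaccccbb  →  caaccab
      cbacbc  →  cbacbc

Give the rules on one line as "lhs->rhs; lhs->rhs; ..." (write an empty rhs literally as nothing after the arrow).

cbb->; ccb->a

  | baabbacb
  | ccbabcbc => aabcbc
  | aaaacbbba => aaaaba
  | baabcbcb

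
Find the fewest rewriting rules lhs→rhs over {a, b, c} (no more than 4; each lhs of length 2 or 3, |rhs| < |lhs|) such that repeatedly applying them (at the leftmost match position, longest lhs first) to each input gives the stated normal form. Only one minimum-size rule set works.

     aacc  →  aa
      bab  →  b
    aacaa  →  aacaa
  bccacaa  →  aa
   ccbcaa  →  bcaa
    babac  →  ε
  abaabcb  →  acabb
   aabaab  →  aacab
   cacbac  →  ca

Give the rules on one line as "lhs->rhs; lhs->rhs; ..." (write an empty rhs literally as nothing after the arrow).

  | aacc => aa
  | bab => cb => b
  | aacaa
  | bccacaa => bacaa => ccaa => aa

ba->c; cb->b; cc->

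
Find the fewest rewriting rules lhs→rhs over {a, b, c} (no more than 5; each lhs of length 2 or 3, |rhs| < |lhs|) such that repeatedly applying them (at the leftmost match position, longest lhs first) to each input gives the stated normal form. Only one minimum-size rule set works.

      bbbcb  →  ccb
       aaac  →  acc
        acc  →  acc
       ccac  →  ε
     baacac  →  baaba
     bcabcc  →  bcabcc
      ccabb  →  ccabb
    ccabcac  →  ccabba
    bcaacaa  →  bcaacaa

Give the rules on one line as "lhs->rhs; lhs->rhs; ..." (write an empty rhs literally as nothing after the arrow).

aaa->ac; bbb->c; cac->ba; cba->

  | bbbcb => ccb
  | aaac => acc
  | acc
  | ccac => cba => ε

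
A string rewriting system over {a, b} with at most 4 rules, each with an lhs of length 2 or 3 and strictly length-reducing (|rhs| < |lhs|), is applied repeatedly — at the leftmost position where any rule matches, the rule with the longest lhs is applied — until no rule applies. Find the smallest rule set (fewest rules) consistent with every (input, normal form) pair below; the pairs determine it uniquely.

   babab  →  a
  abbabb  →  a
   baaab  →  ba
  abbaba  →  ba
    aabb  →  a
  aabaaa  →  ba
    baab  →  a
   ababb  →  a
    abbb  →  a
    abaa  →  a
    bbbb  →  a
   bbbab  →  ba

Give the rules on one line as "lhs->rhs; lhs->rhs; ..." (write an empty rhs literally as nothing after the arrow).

  | babab => baab => bb => a
  | abbabb => ababb => aabb => bb => a
  | baaab => bab => ba
  | abbaba => ababa => aaba => ba

aa->; ab->a; bb->a; bbb->b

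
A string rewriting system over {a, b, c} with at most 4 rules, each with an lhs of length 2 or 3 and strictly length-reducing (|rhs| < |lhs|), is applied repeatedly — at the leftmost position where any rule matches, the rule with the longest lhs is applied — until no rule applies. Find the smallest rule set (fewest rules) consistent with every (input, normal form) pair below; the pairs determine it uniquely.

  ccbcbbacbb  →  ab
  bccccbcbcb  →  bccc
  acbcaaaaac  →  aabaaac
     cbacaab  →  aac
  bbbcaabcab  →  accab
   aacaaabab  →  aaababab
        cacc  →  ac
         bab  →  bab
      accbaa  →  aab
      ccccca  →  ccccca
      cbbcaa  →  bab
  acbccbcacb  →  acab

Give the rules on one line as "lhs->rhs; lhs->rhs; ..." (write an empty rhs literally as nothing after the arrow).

bb->c; caa->ab; cac->a; cb->

  | ccbcbbacbb => ccbbacbb => cbacbb => acbb => ab
  | bccccbcbcb => bccccbcb => bccccb => bccc
  | acbcaaaaac => acaaaaac => aabaaac
  | cbacaab => acaab => aabb => aac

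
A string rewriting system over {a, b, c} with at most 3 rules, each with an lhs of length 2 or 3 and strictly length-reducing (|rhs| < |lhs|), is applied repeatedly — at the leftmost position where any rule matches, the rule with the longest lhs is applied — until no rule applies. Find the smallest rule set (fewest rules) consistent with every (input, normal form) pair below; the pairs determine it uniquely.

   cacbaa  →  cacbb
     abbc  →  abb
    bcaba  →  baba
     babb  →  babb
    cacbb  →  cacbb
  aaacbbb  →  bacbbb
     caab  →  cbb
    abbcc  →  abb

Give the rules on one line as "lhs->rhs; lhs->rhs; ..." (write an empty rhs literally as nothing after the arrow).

  | cacbaa => cacbb
  | abbc => abb
  | bcaba => baba
  | babb

aa->b; bc->b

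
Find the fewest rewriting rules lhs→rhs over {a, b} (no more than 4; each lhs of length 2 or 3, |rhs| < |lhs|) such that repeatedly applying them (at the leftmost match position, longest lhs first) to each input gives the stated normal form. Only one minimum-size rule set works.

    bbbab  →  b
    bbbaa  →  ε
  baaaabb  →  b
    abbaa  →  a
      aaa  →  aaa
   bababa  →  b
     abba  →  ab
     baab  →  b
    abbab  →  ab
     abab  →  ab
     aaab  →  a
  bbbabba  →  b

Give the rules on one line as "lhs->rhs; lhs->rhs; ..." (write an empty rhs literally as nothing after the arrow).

  | bbbab => bbab => bab => bb => b
  | bbbaa => bbaa => baa => ε
  | baaaabb => aabb => b
  | abbaa => abaa => a

aab->; ba->b; baa->; bb->b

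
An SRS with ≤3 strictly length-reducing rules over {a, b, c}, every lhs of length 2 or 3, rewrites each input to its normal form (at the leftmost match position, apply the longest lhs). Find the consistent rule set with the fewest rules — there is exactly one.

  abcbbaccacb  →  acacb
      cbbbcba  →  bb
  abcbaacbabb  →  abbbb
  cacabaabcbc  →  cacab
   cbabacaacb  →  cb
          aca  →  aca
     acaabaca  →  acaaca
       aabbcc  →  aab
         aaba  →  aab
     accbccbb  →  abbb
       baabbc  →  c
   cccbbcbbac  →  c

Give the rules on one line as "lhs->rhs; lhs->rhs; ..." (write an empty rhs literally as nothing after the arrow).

  | abcbbaccacb => acbbaccacb => acbbccacb => acbccacb => acccacb => abcacb => acacb
  | cbbbcba => cbbcba => cbcba => ccba => bba => bb
  | abcbaacbabb => acbaacbabb => acbacbabb => acbcbabb => accbabb => abbabb => abbbb
  | cacabaabcbc => cacababcbc => cacabbcbc => cacabcbc => cacacbc => cacacc => cacab

ba->b; bc->c; cc->b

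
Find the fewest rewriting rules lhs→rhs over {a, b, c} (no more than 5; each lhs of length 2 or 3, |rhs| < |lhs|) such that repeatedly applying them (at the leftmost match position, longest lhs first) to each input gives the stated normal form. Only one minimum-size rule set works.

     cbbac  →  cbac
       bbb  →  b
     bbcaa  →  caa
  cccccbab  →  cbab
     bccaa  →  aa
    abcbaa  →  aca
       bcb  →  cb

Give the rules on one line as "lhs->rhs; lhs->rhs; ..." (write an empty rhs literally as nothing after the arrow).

  | cbbac => cbac
  | bbb => bb => b
  | bbcaa => bcaa => caa
  | cccccbab => cccbab => cbab

baa->a; bb->b; bc->c; cc->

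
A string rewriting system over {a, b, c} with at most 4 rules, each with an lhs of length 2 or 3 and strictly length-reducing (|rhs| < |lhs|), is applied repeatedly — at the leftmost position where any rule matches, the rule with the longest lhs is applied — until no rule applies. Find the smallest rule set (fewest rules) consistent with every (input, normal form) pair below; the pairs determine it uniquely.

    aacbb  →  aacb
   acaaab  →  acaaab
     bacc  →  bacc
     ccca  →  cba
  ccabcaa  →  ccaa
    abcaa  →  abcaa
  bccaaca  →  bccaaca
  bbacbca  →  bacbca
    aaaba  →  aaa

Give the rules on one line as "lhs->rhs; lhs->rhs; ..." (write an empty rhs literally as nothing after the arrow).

  | aacbb => aacb
  | acaaab
  | bacc
  | ccca => cba

aba->a; bb->b; cab->; ccc->cb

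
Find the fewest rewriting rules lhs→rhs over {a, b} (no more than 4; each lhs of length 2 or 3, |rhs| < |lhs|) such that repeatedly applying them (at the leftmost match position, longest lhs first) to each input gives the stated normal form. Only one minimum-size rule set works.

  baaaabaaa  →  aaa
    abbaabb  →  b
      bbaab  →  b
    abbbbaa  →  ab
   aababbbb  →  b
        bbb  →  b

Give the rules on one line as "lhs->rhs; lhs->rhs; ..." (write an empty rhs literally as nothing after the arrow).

  | baaaabaaa => abaabaaa => aabbaaa => abaaa => aaba => aaa
  | abbaabb => baabb => abbb => bb => b
  | bbaab => baab => abb => b
  | abbbbaa => bbbaa => bbaa => baa => ab

abb->b; ba->a; baa->ab; bb->b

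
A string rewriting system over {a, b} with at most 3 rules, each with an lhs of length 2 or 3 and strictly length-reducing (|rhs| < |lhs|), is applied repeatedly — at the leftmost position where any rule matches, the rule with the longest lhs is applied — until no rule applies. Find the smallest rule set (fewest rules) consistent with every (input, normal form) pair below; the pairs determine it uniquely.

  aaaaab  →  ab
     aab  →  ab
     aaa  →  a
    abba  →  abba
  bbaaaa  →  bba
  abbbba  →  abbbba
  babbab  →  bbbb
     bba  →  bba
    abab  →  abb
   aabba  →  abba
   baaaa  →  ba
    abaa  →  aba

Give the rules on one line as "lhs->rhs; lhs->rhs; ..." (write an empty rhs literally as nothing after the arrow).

  | aaaaab => aaaab => aaab => aab => ab
  | aab => ab
  | aaa => aa => a
  | abba

aa->a; bab->bb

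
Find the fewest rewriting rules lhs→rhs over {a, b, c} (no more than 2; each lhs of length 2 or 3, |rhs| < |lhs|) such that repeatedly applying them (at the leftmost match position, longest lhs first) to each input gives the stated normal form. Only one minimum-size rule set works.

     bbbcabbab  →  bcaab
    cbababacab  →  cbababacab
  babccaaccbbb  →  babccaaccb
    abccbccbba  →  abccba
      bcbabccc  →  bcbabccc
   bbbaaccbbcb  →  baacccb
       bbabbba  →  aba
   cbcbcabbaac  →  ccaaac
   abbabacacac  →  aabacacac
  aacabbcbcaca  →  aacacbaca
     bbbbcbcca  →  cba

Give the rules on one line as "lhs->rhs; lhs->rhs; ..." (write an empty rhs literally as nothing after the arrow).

bb->; cbc->cb

  | bbbcabbab => bcabbab => bcaab
  | cbababacab
  | babccaaccbbb => babccaaccb
  | abccbccbba => abccbcbba => abccbbba => abccba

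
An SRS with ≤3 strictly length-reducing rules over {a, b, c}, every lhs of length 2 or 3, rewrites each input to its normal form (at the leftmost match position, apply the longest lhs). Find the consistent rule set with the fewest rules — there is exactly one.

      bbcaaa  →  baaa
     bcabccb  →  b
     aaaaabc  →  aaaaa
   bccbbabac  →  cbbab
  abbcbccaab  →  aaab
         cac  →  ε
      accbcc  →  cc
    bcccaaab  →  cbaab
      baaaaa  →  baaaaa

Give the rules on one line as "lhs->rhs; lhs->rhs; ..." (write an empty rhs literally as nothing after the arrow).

ac->; bc->; ca->b

  | bbcaaa => baaa
  | bcabccb => abccb => acb => b
  | aaaaabc => aaaaa
  | bccbbabac => cbbabac => cbbab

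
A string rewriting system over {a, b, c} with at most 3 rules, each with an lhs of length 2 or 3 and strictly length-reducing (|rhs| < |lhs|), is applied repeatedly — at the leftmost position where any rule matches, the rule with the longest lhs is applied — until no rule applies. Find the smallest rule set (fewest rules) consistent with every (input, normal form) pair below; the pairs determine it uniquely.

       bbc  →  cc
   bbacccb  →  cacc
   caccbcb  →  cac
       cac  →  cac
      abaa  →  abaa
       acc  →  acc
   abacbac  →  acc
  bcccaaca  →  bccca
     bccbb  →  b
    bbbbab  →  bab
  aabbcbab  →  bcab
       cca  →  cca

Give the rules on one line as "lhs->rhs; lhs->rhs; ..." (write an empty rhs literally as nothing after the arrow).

  | bbc => cc
  | bbacccb => cacccb => cacc
  | caccbcb => caccb => cac
  | cac

aac->bc; bb->c; cb->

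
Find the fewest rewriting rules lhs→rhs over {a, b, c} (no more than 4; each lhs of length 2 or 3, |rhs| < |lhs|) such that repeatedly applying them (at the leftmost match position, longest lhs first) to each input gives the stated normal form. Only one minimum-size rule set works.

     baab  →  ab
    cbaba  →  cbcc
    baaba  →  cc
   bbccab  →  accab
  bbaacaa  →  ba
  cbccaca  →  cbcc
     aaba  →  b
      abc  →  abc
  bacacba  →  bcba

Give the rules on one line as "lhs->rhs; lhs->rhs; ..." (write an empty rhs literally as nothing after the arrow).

aa->b; aba->cc; aca->; bb->a

  | baab => bbb => ab
  | cbaba => cbcc
  | baaba => bbba => aba => cc
  | bbccab => accab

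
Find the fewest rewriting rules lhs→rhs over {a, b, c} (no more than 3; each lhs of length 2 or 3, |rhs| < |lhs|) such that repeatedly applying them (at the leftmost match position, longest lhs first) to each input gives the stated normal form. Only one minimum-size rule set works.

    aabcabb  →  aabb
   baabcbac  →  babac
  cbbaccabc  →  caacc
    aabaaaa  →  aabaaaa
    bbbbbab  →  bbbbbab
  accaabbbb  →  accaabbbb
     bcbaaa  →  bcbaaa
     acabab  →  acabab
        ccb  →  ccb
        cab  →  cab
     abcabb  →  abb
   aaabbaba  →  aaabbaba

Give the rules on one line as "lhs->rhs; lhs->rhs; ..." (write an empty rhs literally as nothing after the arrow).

  | aabcabb => aabb
  | baabcbac => babac
  | cbbaccabc => caaccabc => caacc
  | aabaaaa

abc->; cbb->ca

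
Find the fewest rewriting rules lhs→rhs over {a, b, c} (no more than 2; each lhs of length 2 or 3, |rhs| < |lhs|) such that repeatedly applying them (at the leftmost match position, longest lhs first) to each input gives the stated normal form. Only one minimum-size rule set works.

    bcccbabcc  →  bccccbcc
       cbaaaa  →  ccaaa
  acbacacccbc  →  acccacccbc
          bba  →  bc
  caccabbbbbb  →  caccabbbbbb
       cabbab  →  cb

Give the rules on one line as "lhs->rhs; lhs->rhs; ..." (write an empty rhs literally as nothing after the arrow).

  | bcccbabcc => bccccbcc
  | cbaaaa => ccaaa
  | acbacacccbc => acccacccbc
  | bba => bc

abc->; ba->c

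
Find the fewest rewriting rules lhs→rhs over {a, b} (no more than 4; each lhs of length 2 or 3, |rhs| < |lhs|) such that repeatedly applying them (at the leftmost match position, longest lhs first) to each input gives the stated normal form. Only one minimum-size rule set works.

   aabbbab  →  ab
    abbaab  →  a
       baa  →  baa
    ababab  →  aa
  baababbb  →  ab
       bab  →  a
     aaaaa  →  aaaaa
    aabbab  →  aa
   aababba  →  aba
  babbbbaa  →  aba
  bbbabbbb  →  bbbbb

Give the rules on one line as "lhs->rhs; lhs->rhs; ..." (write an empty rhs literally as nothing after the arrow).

aab->a; bab->a; bba->

  | aabbbab => abbab => ab
  | abbaab => aab => a
  | baa
  | ababab => aaab => aa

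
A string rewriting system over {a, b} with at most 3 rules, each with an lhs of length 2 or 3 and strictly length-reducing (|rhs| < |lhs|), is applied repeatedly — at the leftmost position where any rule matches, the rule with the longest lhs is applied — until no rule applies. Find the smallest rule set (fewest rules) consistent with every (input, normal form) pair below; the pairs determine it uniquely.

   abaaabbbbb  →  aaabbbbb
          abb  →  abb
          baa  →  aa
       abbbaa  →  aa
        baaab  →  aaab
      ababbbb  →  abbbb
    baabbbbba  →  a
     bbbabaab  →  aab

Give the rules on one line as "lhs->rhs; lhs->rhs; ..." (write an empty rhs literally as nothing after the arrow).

aba->ba; ba->a

  | abaaabbbbb => baaabbbbb => aaabbbbb
  | abb
  | baa => aa
  | abbbaa => abbaa => abaa => baa => aa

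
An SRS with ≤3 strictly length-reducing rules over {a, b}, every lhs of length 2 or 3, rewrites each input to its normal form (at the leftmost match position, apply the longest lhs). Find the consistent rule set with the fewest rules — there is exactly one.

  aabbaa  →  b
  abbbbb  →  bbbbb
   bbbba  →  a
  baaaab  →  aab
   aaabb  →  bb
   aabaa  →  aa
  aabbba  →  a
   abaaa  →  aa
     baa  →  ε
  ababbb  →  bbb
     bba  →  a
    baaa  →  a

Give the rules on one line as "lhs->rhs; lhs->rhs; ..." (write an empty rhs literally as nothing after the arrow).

abb->bb; ba->a; baa->

  | aabbaa => abbaa => bbaa => b
  | abbbbb => bbbbb
  | bbbba => bbba => bba => ba => a
  | baaaab => aab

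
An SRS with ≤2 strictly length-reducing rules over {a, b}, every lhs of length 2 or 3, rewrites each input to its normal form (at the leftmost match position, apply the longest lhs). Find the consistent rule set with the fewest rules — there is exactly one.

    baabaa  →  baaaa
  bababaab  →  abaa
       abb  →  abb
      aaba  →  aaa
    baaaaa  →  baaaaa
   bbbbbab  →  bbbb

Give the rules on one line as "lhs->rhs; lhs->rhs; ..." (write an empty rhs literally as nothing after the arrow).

aab->aa; bab->

  | baabaa => baaaa
  | bababaab => abaab => abaa
  | abb
  | aaba => aaa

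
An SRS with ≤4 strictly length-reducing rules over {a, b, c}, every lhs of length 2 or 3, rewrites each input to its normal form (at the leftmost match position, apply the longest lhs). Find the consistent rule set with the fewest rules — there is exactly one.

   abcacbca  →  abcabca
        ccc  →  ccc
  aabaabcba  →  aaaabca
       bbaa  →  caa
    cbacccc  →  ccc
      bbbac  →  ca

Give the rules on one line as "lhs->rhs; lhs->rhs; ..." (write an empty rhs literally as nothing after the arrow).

  | abcacbca => abcabca
  | ccc
  | aabaabcba => aaaabcba => aaaabca
  | bbaa => caa

ac->a; acc->; ba->a; bb->c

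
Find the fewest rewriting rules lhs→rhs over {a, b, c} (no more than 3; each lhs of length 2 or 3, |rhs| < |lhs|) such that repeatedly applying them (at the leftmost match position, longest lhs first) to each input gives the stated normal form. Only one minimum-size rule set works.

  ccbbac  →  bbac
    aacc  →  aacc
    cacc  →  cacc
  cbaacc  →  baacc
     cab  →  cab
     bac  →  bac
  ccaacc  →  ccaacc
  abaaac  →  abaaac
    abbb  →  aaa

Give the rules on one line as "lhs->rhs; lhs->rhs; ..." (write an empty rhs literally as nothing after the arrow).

bbb->aa; cb->b

  | ccbbac => cbbac => bbac
  | aacc
  | cacc
  | cbaacc => baacc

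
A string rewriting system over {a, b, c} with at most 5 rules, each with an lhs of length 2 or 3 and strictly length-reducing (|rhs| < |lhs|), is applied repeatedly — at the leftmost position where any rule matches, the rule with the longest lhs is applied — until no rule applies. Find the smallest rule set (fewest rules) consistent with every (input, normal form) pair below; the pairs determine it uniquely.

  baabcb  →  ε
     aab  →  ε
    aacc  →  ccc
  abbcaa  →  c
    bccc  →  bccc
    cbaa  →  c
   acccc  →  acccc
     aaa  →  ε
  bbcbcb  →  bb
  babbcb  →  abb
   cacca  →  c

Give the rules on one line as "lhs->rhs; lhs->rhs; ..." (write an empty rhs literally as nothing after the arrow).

  | baabcb => aabcb => cbcb => cb => ε
  | aab => cb => ε
  | aacc => ccc
  | abbcaa => abba => aba => aa => c

aa->c; ba->a; ca->; cb->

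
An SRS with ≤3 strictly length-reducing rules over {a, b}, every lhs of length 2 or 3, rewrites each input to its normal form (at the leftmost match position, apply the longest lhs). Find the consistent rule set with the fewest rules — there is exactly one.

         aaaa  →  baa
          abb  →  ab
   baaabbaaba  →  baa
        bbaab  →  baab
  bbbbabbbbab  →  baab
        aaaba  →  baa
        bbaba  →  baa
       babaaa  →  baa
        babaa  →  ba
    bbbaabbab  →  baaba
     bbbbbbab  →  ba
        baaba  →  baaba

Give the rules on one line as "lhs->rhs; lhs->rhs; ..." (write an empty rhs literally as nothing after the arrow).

aaa->ba; bab->ba; bb->b

  | aaaa => baa
  | abb => ab
  | baaabbaaba => bbabbaaba => babbaaba => babaaba => baaaba => bbaba => baba => baa
  | bbaab => baab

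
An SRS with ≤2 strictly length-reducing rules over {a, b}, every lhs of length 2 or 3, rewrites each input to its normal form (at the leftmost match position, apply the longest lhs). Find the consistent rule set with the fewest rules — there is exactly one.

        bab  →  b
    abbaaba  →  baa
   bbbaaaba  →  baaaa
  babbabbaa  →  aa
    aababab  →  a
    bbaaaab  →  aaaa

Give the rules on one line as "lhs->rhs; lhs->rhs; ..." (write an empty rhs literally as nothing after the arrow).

ab->; bba->aa

  | bab => b
  | abbaaba => baaba => baa
  | bbbaaaba => baaaaba => baaaa
  | babbabbaa => bbabbaa => aabbaa => abaa => aa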